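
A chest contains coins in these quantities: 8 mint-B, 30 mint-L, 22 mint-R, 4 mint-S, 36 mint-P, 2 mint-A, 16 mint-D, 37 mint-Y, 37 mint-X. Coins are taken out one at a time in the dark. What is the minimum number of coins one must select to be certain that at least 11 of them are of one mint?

75

An adversary could hand out at most 10 coins per mint (mint-B, mint-S, mint-A run out sooner): 8 + 10 + 10 + 4 + 10 + 2 + 10 + 10 + 10 = 74 coins and still no mint has 11.
One more coin lands in a mint already at 10, so 75 draws are enough and 74 are not.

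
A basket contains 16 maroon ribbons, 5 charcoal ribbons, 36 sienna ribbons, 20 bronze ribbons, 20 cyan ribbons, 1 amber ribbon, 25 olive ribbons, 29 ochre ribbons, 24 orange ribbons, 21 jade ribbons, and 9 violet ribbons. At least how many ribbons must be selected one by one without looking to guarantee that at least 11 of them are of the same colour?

Put each drawn ribbon into a box by colour. The largest draw with every box below 11 takes min(count, 10) from each colour; colours with fewer than 10 contribute all they have.
Σ min(cᵢ, 10) = 10 + 5 + 10 + 10 + 10 + 1 + 10 + 10 + 10 + 10 + 9 = 95.
Draw number 95 + 1 = 96 must push one box to 11.

96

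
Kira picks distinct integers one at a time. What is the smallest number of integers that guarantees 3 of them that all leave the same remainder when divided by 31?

By pigeonhole, the 31 residue classes mod 31 are the pigeonholes.
With 62 integers one could put 2 in each residue class and have no class reach 3.
The 63rd integer pushes some class to 3, so 31·2 + 1 = 63.

63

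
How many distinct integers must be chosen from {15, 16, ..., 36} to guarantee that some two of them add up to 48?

A set avoiding the sum 48 can contain at most one of each pair {x, 48−x}, plus the 4 elements whose complement lies outside the range or equal to its own complement.
The integers 24, …, 36 (13 of them) are such a set: any two sum to at least 24+25 = 49 > 48.
By pigeonhole, any 14th integer completes one of the 9 pairs, so 14 choices force a sum of 48.

14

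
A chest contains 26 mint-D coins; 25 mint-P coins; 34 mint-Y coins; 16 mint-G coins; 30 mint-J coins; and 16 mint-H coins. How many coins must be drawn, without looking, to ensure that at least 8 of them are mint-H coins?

In the worst case for collecting mint-H coins, every non-mint-H coin comes out first.
There are 26 + 25 + 34 + 16 + 30 = 131 non-mint-H coins altogether.
After those, each further coin must be mint-H, so 131 + 8 = 139 draws guarantee 8 mint-H coins.

139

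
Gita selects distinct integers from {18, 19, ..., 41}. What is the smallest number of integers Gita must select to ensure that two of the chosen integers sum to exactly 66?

Group the elements by complementary pair {x, 66−x}: {25,41}, {26,40}, {27,39}, …, giving 8 two-element pairs, the single value 33 (it cannot pair with itself since the integers are distinct), and 7 integers whose partner 66−x falls outside [18,41].
By pigeonhole, treating each of those 16 groups as a pigeonhole, one can pick one integer per group — 16 integers — with no two summing to 66.
The 17th integer lands in an occupied pair, forcing a sum of 66.

17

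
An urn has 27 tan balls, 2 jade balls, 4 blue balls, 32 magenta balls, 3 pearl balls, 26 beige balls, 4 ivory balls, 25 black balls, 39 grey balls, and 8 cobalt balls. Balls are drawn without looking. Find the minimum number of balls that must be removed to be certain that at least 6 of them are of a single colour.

By pigeonhole, the 10 colours are the holes; the balls drawn are the pigeons.
To avoid 6 of any one colour, the worst case takes at most 5 of each colour, or every ball of a colour that has fewer than 5.
That gives 5 + 2 + 4 + 5 + 3 + 5 + 4 + 5 + 5 + 5 = 43 balls with no colour reaching 6.
The next ball forces some colour to 6, so 43 + 1 = 44.

44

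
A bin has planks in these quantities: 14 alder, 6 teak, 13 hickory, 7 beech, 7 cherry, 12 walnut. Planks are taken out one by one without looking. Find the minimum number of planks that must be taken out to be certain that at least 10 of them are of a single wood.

48

An adversary could hand out at most 9 planks per wood (teak, beech, cherry run out sooner): 9 + 6 + 9 + 7 + 7 + 9 = 47 planks and still no wood has 10.
One more plank lands in a wood already at 9, so 48 draws are enough and 47 are not.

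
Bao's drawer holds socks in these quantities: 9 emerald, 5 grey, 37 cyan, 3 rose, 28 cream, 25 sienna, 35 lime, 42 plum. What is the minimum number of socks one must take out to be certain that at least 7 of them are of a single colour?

By pigeonhole, put each drawn sock into a box by colour. The largest draw with every box below 7 takes min(count, 6) from each colour; colours with fewer than 6 contribute all they have.
Σ min(cᵢ, 6) = 6 + 5 + 6 + 3 + 6 + 6 + 6 + 6 = 44.
Draw number 44 + 1 = 45 must push one box to 7.

45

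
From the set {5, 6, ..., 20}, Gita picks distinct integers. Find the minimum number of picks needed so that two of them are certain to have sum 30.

12

A set avoiding the sum 30 can contain at most one of each pair {x, 30−x}, plus the 6 elements whose complement lies outside the range or equal to its own complement.
The integers 5, …, 15 (11 of them) are such a set: any two sum to at least 5+6 = 11 and at most 14+15 = 29 < 30.
By the pigeonhole principle, any 12th integer completes one of the 5 pairs, so 12 choices force a sum of 30.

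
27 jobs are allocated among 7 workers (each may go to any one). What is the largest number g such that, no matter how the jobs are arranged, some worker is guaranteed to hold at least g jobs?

4

The 7 workers are the holes and the 27 jobs are the pigeons.
If every worker held at most 3 jobs, the total would be at most 7 × 3 = 21, which is less than 27.
So some worker holds at least ⌈27/7⌉ = 4 jobs.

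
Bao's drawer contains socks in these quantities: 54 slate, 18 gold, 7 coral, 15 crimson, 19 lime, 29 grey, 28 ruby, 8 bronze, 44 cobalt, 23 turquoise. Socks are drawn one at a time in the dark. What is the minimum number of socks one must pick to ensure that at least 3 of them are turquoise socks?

In the worst case for collecting turquoise socks, every non-turquoise sock comes out first.
There are 54 + 18 + 7 + 15 + 19 + 29 + 28 + 8 + 44 = 222 non-turquoise socks altogether.
After those, each further sock must be turquoise, so 222 + 3 = 225 draws guarantee 3 turquoise socks.

225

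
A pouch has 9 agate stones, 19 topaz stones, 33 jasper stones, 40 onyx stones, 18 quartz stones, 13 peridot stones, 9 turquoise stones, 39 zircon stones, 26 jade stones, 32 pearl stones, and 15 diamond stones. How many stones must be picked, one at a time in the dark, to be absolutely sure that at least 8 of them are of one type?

78

By the pigeonhole principle, the 11 types are the holes; the stones drawn are the pigeons.
To avoid 8 of any one type, the worst case takes at most 7 of each type.
That gives 7 + 7 + 7 + 7 + 7 + 7 + 7 + 7 + 7 + 7 + 7 = 77 stones with no type reaching 8.
The next stone forces some type to 8, so 77 + 1 = 78.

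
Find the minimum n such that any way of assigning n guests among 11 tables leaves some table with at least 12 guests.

With 121 guests one could put exactly 11 in each of the 11 tables, and no table would reach 12.
By the pigeonhole principle, one more guest must land in a table that already has 11, giving it 12.
So 11 × 11 + 1 = 122 guests are required.

122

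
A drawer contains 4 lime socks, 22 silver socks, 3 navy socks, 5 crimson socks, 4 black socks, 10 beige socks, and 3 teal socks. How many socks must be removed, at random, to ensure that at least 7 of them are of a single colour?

By the pigeonhole principle, put each drawn sock into a box by colour. The largest draw with every box below 7 takes min(count, 6) from each colour; colours with fewer than 6 contribute all they have.
Σ min(cᵢ, 6) = 4 + 6 + 3 + 5 + 4 + 6 + 3 = 31.
Draw number 31 + 1 = 32 must push one box to 7.

32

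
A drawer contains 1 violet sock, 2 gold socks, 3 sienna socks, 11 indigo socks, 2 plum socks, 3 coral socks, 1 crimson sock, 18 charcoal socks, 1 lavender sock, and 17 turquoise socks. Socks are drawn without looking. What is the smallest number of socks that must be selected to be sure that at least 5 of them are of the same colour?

26

By the pigeonhole principle, put each drawn sock into a box by colour. The largest draw with every box below 5 takes min(count, 4) from each colour; colours with fewer than 4 contribute all they have.
Σ min(cᵢ, 4) = 1 + 2 + 3 + 4 + 2 + 3 + 1 + 4 + 1 + 4 = 25.
Draw number 25 + 1 = 26 must push one box to 5.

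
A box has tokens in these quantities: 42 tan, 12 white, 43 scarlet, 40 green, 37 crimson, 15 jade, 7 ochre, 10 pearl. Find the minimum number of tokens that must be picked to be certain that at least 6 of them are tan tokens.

170

In the worst case for collecting tan tokens, every non-tan token comes out first.
There are 12 + 43 + 40 + 37 + 15 + 7 + 10 = 164 non-tan tokens altogether.
After those, each further token must be tan, so 164 + 6 = 170 draws guarantee 6 tan tokens.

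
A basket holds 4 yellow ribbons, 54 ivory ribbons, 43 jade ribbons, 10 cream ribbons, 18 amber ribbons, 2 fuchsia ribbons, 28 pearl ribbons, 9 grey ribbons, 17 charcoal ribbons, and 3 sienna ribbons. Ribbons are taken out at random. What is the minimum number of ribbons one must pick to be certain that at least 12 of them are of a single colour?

84

By pigeonhole, put each drawn ribbon into a box by colour. The largest draw with every box below 12 takes min(count, 11) from each colour; colours with fewer than 11 contribute all they have.
Σ min(cᵢ, 11) = 4 + 11 + 11 + 10 + 11 + 2 + 11 + 9 + 11 + 3 = 83.
Draw number 83 + 1 = 84 must push one box to 12.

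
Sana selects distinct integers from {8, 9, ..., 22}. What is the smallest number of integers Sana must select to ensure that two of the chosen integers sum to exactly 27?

10

A set avoiding the sum 27 can contain at most one of each pair {x, 27−x}, plus the 3 elements whose complement lies outside the range.
The integers 14, …, 22 (9 of them) are such a set: any two sum to at least 14+15 = 29 > 27.
Pigeonhole: any 10th integer completes one of the 6 pairs, so 10 choices force a sum of 27.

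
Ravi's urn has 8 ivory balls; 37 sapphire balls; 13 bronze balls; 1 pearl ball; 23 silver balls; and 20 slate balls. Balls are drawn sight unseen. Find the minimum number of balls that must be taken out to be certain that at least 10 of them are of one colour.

An adversary could hand out at most 9 balls per colour (ivory, pearl run out sooner): 8 + 9 + 9 + 1 + 9 + 9 = 45 balls and still no colour has 10.
By the pigeonhole principle, one more ball lands in a colour already at 9, so 46 draws are enough and 45 are not.

46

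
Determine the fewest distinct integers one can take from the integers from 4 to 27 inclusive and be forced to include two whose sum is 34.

Group the elements by complementary pair {x, 34−x}: {7,27}, {8,26}, {9,25}, …, giving 10 two-element pairs, the single value 17 (it cannot pair with itself since the integers are distinct), and 3 integers whose partner 34−x falls outside [4,27].
Treating each of those 14 groups as a pigeonhole, one can pick one integer per group — 14 integers — with no two summing to 34.
The 15th integer lands in an occupied pair, forcing a sum of 34.

15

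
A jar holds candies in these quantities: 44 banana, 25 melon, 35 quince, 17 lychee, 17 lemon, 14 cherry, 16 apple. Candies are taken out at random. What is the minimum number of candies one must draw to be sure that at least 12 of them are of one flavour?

By pigeonhole, the 7 flavours are the holes; the candies drawn are the pigeons.
To avoid 12 of any one flavour, the worst case takes at most 11 of each flavour.
That gives 11 + 11 + 11 + 11 + 11 + 11 + 11 = 77 candies with no flavour reaching 12.
The next candy forces some flavour to 12, so 77 + 1 = 78.

78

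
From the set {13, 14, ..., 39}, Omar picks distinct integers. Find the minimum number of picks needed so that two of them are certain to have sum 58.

Group the elements by complementary pair {x, 58−x}: {19,39}, {20,38}, {21,37}, …, giving 10 two-element pairs, the single value 29 (it cannot pair with itself since the integers are distinct), and 6 integers whose partner 58−x falls outside [13,39].
By the pigeonhole principle, treating each of those 17 groups as a pigeonhole, one can pick one integer per group — 17 integers — with no two summing to 58.
The 18th integer lands in an occupied pair, forcing a sum of 58.

18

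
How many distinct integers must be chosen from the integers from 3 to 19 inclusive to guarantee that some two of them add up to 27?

12

Two chosen integers sum to 27 exactly when both halves of some pair {x, 27−x} with 8 ≤ x ≤ 27−x ≤ 19 are chosen — 6 such pairs.
The remaining 5 elements (those with no distinct partner in range) can never complete a 27-sum, so the worst case takes all of them and one from each pair: 5 + 6 = 11.
The 12th integer has to be the second member of some pair, so 11 + 1 = 12.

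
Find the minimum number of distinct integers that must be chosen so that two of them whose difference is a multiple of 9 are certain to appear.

10

Integers whose pairwise differences are multiples of 9 are exactly those sharing a remainder mod 9. By the pigeonhole principle, the 9 residue classes mod 9 are the pigeonholes.
With 9 integers one could put 1 in each residue class and have no class reach 2.
The 10th integer pushes some class to 2, so 9·1 + 1 = 10.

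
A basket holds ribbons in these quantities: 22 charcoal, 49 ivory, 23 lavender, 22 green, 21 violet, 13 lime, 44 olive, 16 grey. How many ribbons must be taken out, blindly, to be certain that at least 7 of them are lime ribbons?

In the worst case for collecting lime ribbons, every non-lime ribbon comes out first.
There are 22 + 49 + 23 + 22 + 21 + 44 + 16 = 197 non-lime ribbons altogether.
After those, each further ribbon must be lime, so 197 + 7 = 204 draws guarantee 7 lime ribbons.

204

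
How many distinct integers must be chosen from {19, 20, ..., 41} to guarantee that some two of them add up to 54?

A set avoiding the sum 54 can contain at most one of each pair {x, 54−x}, plus the 7 elements whose complement lies outside the range or equal to its own complement.
The integers 27, …, 41 (15 of them) are such a set: any two sum to at least 27+28 = 55 > 54.
Any 16th integer completes one of the 8 pairs, so 16 choices force a sum of 54.

16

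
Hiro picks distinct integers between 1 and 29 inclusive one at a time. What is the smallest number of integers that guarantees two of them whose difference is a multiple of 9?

Integers whose pairwise differences are multiples of 9 are exactly those sharing a remainder mod 9. By the pigeonhole principle, the 9 residue classes mod 9 are the pigeonholes.
With 9 integers one could put 1 in each residue class and have no class reach 2.
The 10th integer pushes some class to 2, so 9·1 + 1 = 10.

10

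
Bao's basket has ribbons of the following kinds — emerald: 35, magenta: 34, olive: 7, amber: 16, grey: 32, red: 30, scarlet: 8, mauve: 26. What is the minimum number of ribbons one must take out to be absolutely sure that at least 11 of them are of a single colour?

An adversary could hand out at most 10 ribbons per colour (olive, scarlet run out sooner): 10 + 10 + 7 + 10 + 10 + 10 + 8 + 10 = 75 ribbons and still no colour has 11.
One more ribbon lands in a colour already at 10, so 76 draws are enough and 75 are not.

76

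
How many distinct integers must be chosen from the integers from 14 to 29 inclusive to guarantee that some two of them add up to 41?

Group the elements by complementary pair {x, 41−x}: {14,27}, {15,26}, {16,25}, …, giving 7 two-element pairs and 2 integers whose partner 41−x falls outside [14,29].
Treating each of those 9 groups as a pigeonhole, one can pick one integer per group — 9 integers — with no two summing to 41.
The 10th integer lands in an occupied pair, forcing a sum of 41.

10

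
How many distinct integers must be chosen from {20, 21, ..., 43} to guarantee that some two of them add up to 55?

A set avoiding the sum 55 can contain at most one of each pair {x, 55−x}, plus the 8 elements whose complement lies outside the range.
The integers 28, …, 43 (16 of them) are such a set: any two sum to at least 28+29 = 57 > 55.
Any 17th integer completes one of the 8 pairs, so 17 choices force a sum of 55.

17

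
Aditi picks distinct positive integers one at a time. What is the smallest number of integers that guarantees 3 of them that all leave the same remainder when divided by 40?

The 40 residue classes mod 40 are the pigeonholes.
With 80 integers one could put 2 in each residue class and have no class reach 3.
The 81st integer pushes some class to 3, so 40·2 + 1 = 81.

81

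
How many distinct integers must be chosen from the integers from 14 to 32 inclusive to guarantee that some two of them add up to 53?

14

A set avoiding the sum 53 can contain at most one of each pair {x, 53−x}, plus the 7 elements whose complement lies outside the range.
The integers 14, …, 26 (13 of them) are such a set: any two sum to at least 14+15 = 29 and at most 25+26 = 51 < 53.
By the pigeonhole principle, any 14th integer completes one of the 6 pairs, so 14 choices force a sum of 53.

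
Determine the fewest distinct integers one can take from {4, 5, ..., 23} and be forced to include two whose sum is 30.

13

Group the elements by complementary pair {x, 30−x}: {7,23}, {8,22}, {9,21}, …, giving 8 two-element pairs, the single value 15 (it cannot pair with itself since the integers are distinct), and 3 integers whose partner 30−x falls outside [4,23].
By pigeonhole, treating each of those 12 groups as a pigeonhole, one can pick one integer per group — 12 integers — with no two summing to 30.
The 13th integer lands in an occupied pair, forcing a sum of 30.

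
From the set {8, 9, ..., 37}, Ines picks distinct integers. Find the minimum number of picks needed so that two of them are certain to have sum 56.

22

Group the elements by complementary pair {x, 56−x}: {19,37}, {20,36}, {21,35}, …, giving 9 two-element pairs, the single value 28 (it cannot pair with itself since the integers are distinct), and 11 integers whose partner 56−x falls outside [8,37].
Treating each of those 21 groups as a pigeonhole, one can pick one integer per group — 21 integers — with no two summing to 56.
The 22nd integer lands in an occupied pair, forcing a sum of 56.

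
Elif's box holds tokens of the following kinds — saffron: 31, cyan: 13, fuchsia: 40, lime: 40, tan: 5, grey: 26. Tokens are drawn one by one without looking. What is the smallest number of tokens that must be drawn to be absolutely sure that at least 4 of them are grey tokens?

133

In the worst case for collecting grey tokens, every non-grey token comes out first.
There are 31 + 13 + 40 + 40 + 5 = 129 non-grey tokens altogether.
After those, each further token must be grey, so 129 + 4 = 133 draws guarantee 4 grey tokens.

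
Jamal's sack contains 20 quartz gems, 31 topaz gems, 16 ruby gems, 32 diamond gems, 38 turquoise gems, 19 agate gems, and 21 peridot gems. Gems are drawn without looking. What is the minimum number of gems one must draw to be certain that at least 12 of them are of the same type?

78

By pigeonhole, the 7 types are the holes; the gems drawn are the pigeons.
To avoid 12 of any one type, the worst case takes at most 11 of each type.
That gives 11 + 11 + 11 + 11 + 11 + 11 + 11 = 77 gems with no type reaching 12.
The next gem forces some type to 12, so 77 + 1 = 78.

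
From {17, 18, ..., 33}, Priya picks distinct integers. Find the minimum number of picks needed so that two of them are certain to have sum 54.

A set avoiding the sum 54 can contain at most one of each pair {x, 54−x}, plus the 5 elements whose complement lies outside the range or equal to its own complement.
The integers 17, …, 27 (11 of them) are such a set: any two sum to at least 17+18 = 35 and at most 26+27 = 53 < 54.
By the pigeonhole principle, any 12th integer completes one of the 6 pairs, so 12 choices force a sum of 54.

12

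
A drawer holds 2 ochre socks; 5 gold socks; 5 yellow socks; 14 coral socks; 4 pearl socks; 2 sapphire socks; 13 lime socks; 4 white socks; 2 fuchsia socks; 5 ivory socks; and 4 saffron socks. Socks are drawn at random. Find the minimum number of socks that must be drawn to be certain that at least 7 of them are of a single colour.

An adversary could hand out at most 6 socks per colour (9 colours run out sooner): 2 + 5 + 5 + 6 + 4 + 2 + 6 + 4 + 2 + 5 + 4 = 45 socks and still no colour has 7.
By pigeonhole, one more sock lands in a colour already at 6, so 46 draws are enough and 45 are not.

46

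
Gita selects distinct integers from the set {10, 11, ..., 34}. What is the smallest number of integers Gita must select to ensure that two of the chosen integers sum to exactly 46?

Two chosen integers sum to 46 exactly when both halves of some pair {x, 46−x} with 12 ≤ x ≤ 46−x ≤ 34 are chosen — 11 such pairs.
The remaining 3 elements (those with no distinct partner in range) can never complete a 46-sum, so the worst case takes all of them and one from each pair: 3 + 11 = 14.
Pigeonhole: the 15th integer has to be the second member of some pair, so 14 + 1 = 15.

15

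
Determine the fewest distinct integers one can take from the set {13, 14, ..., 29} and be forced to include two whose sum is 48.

Two chosen integers sum to 48 exactly when both halves of some pair {x, 48−x} with 19 ≤ x ≤ 48−x ≤ 29 are chosen — 5 such pairs.
The remaining 7 elements (those with no distinct partner in range) can never complete a 48-sum, so the worst case takes all of them and one from each pair: 7 + 5 = 12.
The 13th integer has to be the second member of some pair, so 12 + 1 = 13.

13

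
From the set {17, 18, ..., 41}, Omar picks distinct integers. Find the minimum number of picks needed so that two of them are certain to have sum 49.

18

A set avoiding the sum 49 can contain at most one of each pair {x, 49−x}, plus the 9 elements whose complement lies outside the range.
The integers 25, …, 41 (17 of them) are such a set: any two sum to at least 25+26 = 51 > 49.
Any 18th integer completes one of the 8 pairs, so 18 choices force a sum of 49.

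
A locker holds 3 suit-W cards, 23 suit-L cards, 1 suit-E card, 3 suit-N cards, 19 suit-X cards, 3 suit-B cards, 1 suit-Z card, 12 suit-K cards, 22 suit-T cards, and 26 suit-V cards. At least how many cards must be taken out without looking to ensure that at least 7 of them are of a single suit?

42

An adversary could hand out at most 6 cards per suit (5 suits run out sooner): 3 + 6 + 1 + 3 + 6 + 3 + 1 + 6 + 6 + 6 = 41 cards and still no suit has 7.
One more card lands in a suit already at 6, so 42 draws are enough and 41 are not.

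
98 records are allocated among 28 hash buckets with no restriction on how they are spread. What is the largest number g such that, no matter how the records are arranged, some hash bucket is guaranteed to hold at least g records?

Pigeonhole: the 28 hash buckets are the holes and the 98 records are the pigeons.
If every hash bucket held at most 3 records, the total would be at most 28 × 3 = 84, which is less than 98.
So some hash bucket holds at least ⌈98/28⌉ = 4 records.

4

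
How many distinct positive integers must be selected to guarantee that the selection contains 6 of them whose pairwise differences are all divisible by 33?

166

Integers whose pairwise differences are multiples of 33 are exactly those sharing a remainder mod 33. The 33 residue classes mod 33 are the pigeonholes.
With 165 integers one could put 5 in each residue class and have no class reach 6.
The 166th integer pushes some class to 6, so 33·5 + 1 = 166.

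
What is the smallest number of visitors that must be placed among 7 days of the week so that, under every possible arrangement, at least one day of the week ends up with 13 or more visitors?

85

With 84 visitors one could put exactly 12 in each of the 7 days of the week, and no day of the week would reach 13.
By the pigeonhole principle, one more visitor must land in a day of the week that already has 12, giving it 13.
So 7 × 12 + 1 = 85 visitors are required.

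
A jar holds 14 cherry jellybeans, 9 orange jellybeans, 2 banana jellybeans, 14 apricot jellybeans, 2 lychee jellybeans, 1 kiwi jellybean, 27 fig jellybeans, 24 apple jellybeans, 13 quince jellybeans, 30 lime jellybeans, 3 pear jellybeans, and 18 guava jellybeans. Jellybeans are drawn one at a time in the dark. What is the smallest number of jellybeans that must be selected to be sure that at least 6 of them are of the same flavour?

Put each drawn jellybean into a box by flavour. The largest draw with every box below 6 takes min(count, 5) from each flavour; flavours with fewer than 5 contribute all they have.
Σ min(cᵢ, 5) = 5 + 5 + 2 + 5 + 2 + 1 + 5 + 5 + 5 + 5 + 3 + 5 = 48.
Draw number 48 + 1 = 49 must push one box to 6.

49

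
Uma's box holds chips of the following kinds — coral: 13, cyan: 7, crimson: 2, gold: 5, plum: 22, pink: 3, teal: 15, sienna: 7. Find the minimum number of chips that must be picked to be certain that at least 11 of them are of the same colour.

55

An adversary could hand out at most 10 chips per colour (5 colours run out sooner): 10 + 7 + 2 + 5 + 10 + 3 + 10 + 7 = 54 chips and still no colour has 11.
By the pigeonhole principle, one more chip lands in a colour already at 10, so 55 draws are enough and 54 are not.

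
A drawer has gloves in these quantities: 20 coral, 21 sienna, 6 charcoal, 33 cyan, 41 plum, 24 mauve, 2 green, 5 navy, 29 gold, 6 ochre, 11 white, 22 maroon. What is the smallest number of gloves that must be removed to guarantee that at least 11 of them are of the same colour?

By pigeonhole, the 12 colours are the holes; the gloves drawn are the pigeons.
To avoid 11 of any one colour, the worst case takes at most 10 of each colour, or every glove of a colour that has fewer than 10.
That gives 10 + 10 + 6 + 10 + 10 + 10 + 2 + 5 + 10 + 6 + 10 + 10 = 99 gloves with no colour reaching 11.
The next glove forces some colour to 11, so 99 + 1 = 100.

100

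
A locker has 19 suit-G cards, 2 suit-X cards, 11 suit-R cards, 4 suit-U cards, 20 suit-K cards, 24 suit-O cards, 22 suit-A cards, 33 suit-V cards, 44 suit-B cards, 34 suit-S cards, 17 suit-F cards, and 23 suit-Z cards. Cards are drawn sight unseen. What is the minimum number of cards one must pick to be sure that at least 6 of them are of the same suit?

An adversary could hand out at most 5 cards per suit (suit-X, suit-U run out sooner): 5 + 2 + 5 + 4 + 5 + 5 + 5 + 5 + 5 + 5 + 5 + 5 = 56 cards and still no suit has 6.
By pigeonhole, one more card lands in a suit already at 5, so 57 draws are enough and 56 are not.

57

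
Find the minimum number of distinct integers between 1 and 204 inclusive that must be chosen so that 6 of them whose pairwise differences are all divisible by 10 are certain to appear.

Integers whose pairwise differences are multiples of 10 are exactly those sharing a remainder mod 10. The 10 residue classes mod 10 are the pigeonholes.
With 50 integers one could put 5 in each residue class and have no class reach 6.
The 51st integer pushes some class to 6, so 10·5 + 1 = 51.

51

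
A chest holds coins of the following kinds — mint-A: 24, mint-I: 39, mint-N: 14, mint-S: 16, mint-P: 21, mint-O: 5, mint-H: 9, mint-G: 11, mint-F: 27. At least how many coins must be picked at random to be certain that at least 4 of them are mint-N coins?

In the worst case for collecting mint-N coins, every non-mint-N coin comes out first.
There are 24 + 39 + 16 + 21 + 5 + 9 + 11 + 27 = 152 non-mint-N coins altogether.
After those, each further coin must be mint-N, so 152 + 4 = 156 draws guarantee 4 mint-N coins.

156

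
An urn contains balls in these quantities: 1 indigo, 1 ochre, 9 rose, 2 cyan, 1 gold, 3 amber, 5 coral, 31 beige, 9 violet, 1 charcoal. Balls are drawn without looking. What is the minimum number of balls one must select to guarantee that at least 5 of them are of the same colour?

26

An adversary could hand out at most 4 balls per colour (6 colours run out sooner): 1 + 1 + 4 + 2 + 1 + 3 + 4 + 4 + 4 + 1 = 25 balls and still no colour has 5.
One more ball lands in a colour already at 4, so 26 draws are enough and 25 are not.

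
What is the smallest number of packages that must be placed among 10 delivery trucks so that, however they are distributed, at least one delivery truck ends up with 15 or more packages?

With 140 packages one could put exactly 14 in each of the 10 delivery trucks, and no delivery truck would reach 15.
By the pigeonhole principle, one more package must land in a delivery truck that already has 14, giving it 15.
So 10 × 14 + 1 = 141 packages are required.

141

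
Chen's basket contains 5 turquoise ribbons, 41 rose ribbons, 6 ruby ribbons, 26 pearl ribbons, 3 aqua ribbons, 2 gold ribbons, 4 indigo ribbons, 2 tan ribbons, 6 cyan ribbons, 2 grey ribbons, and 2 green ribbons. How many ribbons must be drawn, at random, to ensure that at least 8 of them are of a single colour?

47

Put each drawn ribbon into a box by colour. The largest draw with every box below 8 takes min(count, 7) from each colour; colours with fewer than 7 contribute all they have.
Σ min(cᵢ, 7) = 5 + 7 + 6 + 7 + 3 + 2 + 4 + 2 + 6 + 2 + 2 = 46.
Draw number 46 + 1 = 47 must push one box to 8.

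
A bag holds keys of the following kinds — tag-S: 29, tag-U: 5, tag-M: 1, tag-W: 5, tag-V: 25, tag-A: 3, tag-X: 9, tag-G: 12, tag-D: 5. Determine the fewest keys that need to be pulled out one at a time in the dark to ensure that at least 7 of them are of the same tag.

44

By the pigeonhole principle, the 9 tags are the holes; the keys drawn are the pigeons.
To avoid 7 of any one tag, the worst case takes at most 6 of each tag, or every key of a tag that has fewer than 6.
That gives 6 + 5 + 1 + 5 + 6 + 3 + 6 + 6 + 5 = 43 keys with no tag reaching 7.
The next key forces some tag to 7, so 43 + 1 = 44.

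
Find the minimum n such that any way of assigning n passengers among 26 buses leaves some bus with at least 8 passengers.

183

With 182 passengers one could put exactly 7 in each of the 26 buses, and no bus would reach 8.
One more passenger must land in a bus that already has 7, giving it 8.
So 26 × 7 + 1 = 183 passengers are required.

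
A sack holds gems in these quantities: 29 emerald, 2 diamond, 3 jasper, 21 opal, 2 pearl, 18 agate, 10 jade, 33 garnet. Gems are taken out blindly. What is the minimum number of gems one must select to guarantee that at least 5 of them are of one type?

By the pigeonhole principle, put each drawn gem into a box by type. The largest draw with every box below 5 takes min(count, 4) from each type; types with fewer than 4 contribute all they have.
Σ min(cᵢ, 4) = 4 + 2 + 3 + 4 + 2 + 4 + 4 + 4 = 27.
Draw number 27 + 1 = 28 must push one box to 5.

28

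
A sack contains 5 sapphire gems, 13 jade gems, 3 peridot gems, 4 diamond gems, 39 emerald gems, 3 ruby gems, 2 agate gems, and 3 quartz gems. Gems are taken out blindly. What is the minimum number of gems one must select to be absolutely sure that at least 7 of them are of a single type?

33

By pigeonhole, put each drawn gem into a box by type. The largest draw with every box below 7 takes min(count, 6) from each type; types with fewer than 6 contribute all they have.
Σ min(cᵢ, 6) = 5 + 6 + 3 + 4 + 6 + 3 + 2 + 3 = 32.
Draw number 32 + 1 = 33 must push one box to 7.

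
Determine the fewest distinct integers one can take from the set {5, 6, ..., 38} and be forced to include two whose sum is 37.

21

A set avoiding the sum 37 can contain at most one of each pair {x, 37−x}, plus the 6 elements whose complement lies outside the range.
The integers 19, …, 38 (20 of them) are such a set: any two sum to at least 19+20 = 39 > 37.
Any 21st integer completes one of the 14 pairs, so 21 choices force a sum of 37.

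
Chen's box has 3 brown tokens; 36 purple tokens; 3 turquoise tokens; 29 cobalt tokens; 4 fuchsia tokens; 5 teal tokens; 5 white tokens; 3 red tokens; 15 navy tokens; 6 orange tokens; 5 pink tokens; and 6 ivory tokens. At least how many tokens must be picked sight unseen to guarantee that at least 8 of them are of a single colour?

62

Pigeonhole: the 12 colours are the holes; the tokens drawn are the pigeons.
To avoid 8 of any one colour, the worst case takes at most 7 of each colour, or every token of a colour that has fewer than 7.
That gives 3 + 7 + 3 + 7 + 4 + 5 + 5 + 3 + 7 + 6 + 5 + 6 = 61 tokens with no colour reaching 8.
The next token forces some colour to 8, so 61 + 1 = 62.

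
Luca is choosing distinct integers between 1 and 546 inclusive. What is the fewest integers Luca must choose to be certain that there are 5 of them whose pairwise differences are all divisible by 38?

153

Integers whose pairwise differences are multiples of 38 are exactly those sharing a remainder mod 38. By the pigeonhole principle, the 38 residue classes mod 38 are the pigeonholes.
With 152 integers one could put 4 in each residue class and have no class reach 5.
The 153rd integer pushes some class to 5, so 38·4 + 1 = 153.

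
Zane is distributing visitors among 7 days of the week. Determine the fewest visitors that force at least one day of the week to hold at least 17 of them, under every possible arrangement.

With 112 visitors one could put exactly 16 in each of the 7 days of the week, and no day of the week would reach 17.
One more visitor must land in a day of the week that already has 16, giving it 17.
So 7 × 16 + 1 = 113 visitors are required.

113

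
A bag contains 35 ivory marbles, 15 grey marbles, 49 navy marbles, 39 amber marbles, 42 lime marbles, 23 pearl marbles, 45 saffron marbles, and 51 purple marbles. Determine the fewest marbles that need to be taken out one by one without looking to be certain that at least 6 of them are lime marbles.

263

In the worst case for collecting lime marbles, every non-lime marble comes out first.
There are 35 + 15 + 49 + 39 + 23 + 45 + 51 = 257 non-lime marbles altogether.
After those, each further marble must be lime, so 257 + 6 = 263 draws guarantee 6 lime marbles.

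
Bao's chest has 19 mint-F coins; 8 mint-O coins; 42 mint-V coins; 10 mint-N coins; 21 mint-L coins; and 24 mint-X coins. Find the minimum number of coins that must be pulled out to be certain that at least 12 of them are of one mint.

63

By pigeonhole, put each drawn coin into a box by mint. The largest draw with every box below 12 takes min(count, 11) from each mint; mints with fewer than 11 contribute all they have.
Σ min(cᵢ, 11) = 11 + 8 + 11 + 10 + 11 + 11 = 62.
Draw number 62 + 1 = 63 must push one box to 12.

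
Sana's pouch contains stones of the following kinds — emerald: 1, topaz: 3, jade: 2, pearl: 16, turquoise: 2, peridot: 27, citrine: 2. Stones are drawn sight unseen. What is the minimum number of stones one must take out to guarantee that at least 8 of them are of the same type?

25

An adversary could hand out at most 7 stones per type (5 types run out sooner): 1 + 3 + 2 + 7 + 2 + 7 + 2 = 24 stones and still no type has 8.
One more stone lands in a type already at 7, so 25 draws are enough and 24 are not.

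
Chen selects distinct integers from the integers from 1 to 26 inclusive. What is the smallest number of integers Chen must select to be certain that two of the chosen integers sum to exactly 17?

19

A set avoiding the sum 17 can contain at most one of each pair {x, 17−x}, plus the 10 elements whose complement lies outside the range.
The integers 9, …, 26 (18 of them) are such a set: any two sum to at least 9+10 = 19 > 17.
Any 19th integer completes one of the 8 pairs, so 19 choices force a sum of 17.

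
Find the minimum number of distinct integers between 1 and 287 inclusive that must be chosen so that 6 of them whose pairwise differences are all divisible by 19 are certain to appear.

Integers whose pairwise differences are multiples of 19 are exactly those sharing a remainder mod 19. By the pigeonhole principle, the 19 residue classes mod 19 are the pigeonholes.
With 95 integers one could put 5 in each residue class and have no class reach 6.
The 96th integer pushes some class to 6, so 19·5 + 1 = 96.

96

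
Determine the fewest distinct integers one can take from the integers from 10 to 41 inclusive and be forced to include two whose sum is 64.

Group the elements by complementary pair {x, 64−x}: {23,41}, {24,40}, {25,39}, …, giving 9 two-element pairs, the single value 32 (it cannot pair with itself since the integers are distinct), and 13 integers whose partner 64−x falls outside [10,41].
By pigeonhole, treating each of those 23 groups as a pigeonhole, one can pick one integer per group — 23 integers — with no two summing to 64.
The 24th integer lands in an occupied pair, forcing a sum of 64.

24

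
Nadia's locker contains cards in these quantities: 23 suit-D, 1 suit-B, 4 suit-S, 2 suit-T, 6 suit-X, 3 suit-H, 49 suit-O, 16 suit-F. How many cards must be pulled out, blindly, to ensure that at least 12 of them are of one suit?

An adversary could hand out at most 11 cards per suit (5 suits run out sooner): 11 + 1 + 4 + 2 + 6 + 3 + 11 + 11 = 49 cards and still no suit has 12.
By pigeonhole, one more card lands in a suit already at 11, so 50 draws are enough and 49 are not.

50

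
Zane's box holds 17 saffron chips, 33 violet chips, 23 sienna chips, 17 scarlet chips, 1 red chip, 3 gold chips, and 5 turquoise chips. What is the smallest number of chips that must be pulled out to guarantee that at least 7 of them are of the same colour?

34

The 7 colours are the holes; the chips drawn are the pigeons.
To avoid 7 of any one colour, the worst case takes at most 6 of each colour, or every chip of a colour that has fewer than 6.
That gives 6 + 6 + 6 + 6 + 1 + 3 + 5 = 33 chips with no colour reaching 7.
The next chip forces some colour to 7, so 33 + 1 = 34.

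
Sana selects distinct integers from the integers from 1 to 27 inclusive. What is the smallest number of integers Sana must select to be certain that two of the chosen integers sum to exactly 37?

19

A set avoiding the sum 37 can contain at most one of each pair {x, 37−x}, plus the 9 elements whose complement lies outside the range.
The integers 1, …, 18 (18 of them) are such a set: any two sum to at least 1+2 = 3 and at most 17+18 = 35 < 37.
By pigeonhole, any 19th integer completes one of the 9 pairs, so 19 choices force a sum of 37.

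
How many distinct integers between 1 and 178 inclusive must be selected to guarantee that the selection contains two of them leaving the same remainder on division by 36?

37

The 36 residue classes mod 36 are the pigeonholes.
With 36 integers one could put 1 in each residue class and have no class reach 2.
The 37th integer pushes some class to 2, so 36·1 + 1 = 37.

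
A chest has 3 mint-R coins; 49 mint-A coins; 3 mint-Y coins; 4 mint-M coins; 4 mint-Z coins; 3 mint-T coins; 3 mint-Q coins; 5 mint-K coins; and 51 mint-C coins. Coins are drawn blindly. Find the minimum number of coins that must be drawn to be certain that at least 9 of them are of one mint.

An adversary could hand out at most 8 coins per mint (7 mints run out sooner): 3 + 8 + 3 + 4 + 4 + 3 + 3 + 5 + 8 = 41 coins and still no mint has 9.
One more coin lands in a mint already at 8, so 42 draws are enough and 41 are not.

42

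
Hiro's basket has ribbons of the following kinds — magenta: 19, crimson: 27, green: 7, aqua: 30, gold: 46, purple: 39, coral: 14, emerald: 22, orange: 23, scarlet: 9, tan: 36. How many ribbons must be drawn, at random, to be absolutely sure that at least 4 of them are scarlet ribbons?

267

In the worst case for collecting scarlet ribbons, every non-scarlet ribbon comes out first.
There are 19 + 27 + 7 + 30 + 46 + 39 + 14 + 22 + 23 + 36 = 263 non-scarlet ribbons altogether.
After those, each further ribbon must be scarlet, so 263 + 4 = 267 draws guarantee 4 scarlet ribbons.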